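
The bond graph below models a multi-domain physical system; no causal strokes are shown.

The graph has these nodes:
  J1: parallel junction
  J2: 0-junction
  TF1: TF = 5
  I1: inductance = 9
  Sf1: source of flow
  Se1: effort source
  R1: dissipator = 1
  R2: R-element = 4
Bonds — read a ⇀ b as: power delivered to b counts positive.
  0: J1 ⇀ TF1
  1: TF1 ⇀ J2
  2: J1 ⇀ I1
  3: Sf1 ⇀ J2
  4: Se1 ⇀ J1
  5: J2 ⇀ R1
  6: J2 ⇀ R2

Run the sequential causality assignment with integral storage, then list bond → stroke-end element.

β3 stroke at Sf1  (source Sf1 imposes f)
β4 stroke at J1  (source Se1 imposes e)
β0 stroke at TF1  (J1 effort already set via bond 4)
β2 stroke at I1  (0-jn J1 has e-setter on 4)
β1 stroke at J2  (TF1 one-in-one-out from 0)
β5 stroke at R1  (J2 effort already set via bond 1)
β6 stroke at R2  (J2 effort already set via bond 1)

bond 0 stroke→TF1
bond 1 stroke→J2
bond 2 stroke→I1
bond 3 stroke→Sf1
bond 4 stroke→J1
bond 5 stroke→R1
bond 6 stroke→R2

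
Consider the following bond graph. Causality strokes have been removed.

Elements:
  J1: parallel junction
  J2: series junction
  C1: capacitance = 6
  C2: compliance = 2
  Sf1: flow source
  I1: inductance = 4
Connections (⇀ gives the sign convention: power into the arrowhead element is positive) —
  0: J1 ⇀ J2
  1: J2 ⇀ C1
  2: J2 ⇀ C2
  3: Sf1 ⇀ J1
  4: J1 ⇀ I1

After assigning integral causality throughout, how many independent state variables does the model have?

β3 stroke→Sf1  (Sf1: flow source, stroke at near end)
β1 stroke→J2  (C1 integral (e out))
β2 stroke→J2  (prefer integral on C2)
β0 stroke→J1  (J2: last free bond brings flow in)
β4 stroke→I1  (0-jn J1 has e-setter on 0)

3  (C1, C2, I1 all integral)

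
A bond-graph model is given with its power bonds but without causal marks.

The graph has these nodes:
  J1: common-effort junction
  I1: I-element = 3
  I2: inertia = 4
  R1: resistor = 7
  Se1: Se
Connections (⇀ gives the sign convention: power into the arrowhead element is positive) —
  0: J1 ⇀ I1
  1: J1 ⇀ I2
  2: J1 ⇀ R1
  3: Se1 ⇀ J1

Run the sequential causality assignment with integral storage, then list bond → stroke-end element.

bond 3 stroke at J1  (Se1 fixes effort; stroke away)
bond 0 stroke at I1  (0-jn J1 has e-setter on 3)
bond 1 stroke at I2  (J1: bond 3 brought effort, rest push out)
bond 2 stroke at R1  (common-e at J1 fixed by 3)

b0 stroke at I1
b1 stroke at I2
b2 stroke at R1
b3 stroke at J1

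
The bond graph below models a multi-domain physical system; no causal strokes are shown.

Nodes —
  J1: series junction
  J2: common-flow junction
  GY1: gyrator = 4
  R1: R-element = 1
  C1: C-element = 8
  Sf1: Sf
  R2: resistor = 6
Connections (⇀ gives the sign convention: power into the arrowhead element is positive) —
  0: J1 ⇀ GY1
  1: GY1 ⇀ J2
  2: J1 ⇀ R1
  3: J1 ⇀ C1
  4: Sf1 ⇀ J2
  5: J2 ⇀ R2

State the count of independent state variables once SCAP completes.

b4 →Sf1  (source Sf1 imposes f)
b1 →J2  (J2: bond 4 brought flow, rest push out)
b5 →J2  (J2 flow already set via bond 4)
b0 →J1  (through GY1, causality inverts; strokes same side of GY1)
b3 →J1  (prefer integral on C1)
b2 →R1  (J1: last free bond brings flow in)

1  (C1 all integral)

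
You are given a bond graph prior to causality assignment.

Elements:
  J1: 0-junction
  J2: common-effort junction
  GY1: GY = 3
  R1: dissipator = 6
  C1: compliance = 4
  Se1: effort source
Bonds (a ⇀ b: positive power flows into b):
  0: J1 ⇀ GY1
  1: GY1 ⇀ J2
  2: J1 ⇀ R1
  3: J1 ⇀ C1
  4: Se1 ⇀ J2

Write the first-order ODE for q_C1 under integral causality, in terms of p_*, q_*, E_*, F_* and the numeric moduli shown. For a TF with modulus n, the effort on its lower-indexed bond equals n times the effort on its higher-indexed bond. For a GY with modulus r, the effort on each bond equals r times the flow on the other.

dq_C1/dt = -E_Se1/3 - q_C1/24

b4 |J2  (Se1 (Se) sets effort on bond)
b1 |GY1  (J2: bond 4 brought effort, rest push out)
b0 |GY1  (GY1: gyrator matches bond 1)
b3 |J1  (C1 integral (e out))
b2 |R1  (J1 effort already set via bond 3)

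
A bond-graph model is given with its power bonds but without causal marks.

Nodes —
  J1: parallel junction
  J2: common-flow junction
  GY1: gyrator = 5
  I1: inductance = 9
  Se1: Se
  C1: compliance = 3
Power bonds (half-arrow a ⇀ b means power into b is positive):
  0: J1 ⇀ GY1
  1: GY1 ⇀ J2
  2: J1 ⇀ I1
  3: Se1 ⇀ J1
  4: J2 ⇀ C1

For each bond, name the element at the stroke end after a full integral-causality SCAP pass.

bond 3 stroke at J1  (Se1 fixes effort; stroke away)
bond 0 stroke at GY1  (0-jn J1 has e-setter on 3)
bond 2 stroke at I1  (0-jn J1 has e-setter on 3)
bond 1 stroke at GY1  (GY GY1: same side as bond 0)
bond 4 stroke at J2  (J2: bond 1 brought flow, rest push out)

#0 →GY1
#1 →GY1
#2 →I1
#3 →J1
#4 →J2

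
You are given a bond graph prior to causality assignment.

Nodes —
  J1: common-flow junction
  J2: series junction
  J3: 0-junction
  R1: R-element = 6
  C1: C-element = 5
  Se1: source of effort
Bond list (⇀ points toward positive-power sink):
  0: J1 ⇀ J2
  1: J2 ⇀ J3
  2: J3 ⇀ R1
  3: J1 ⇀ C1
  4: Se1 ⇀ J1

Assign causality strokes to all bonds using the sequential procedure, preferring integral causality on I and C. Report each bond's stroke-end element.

β4 stroke at J1  (Se1 fixes effort; stroke away)
β3 stroke at J1  (C1: C, integral causality)
β0 stroke at J2  (closing 1-jn rule on J1)
β1 stroke at J3  (J2 needs exactly one f-in)
β2 stroke at R1  (common-e at J3 fixed by 1)

b0 stroke at J2
b1 stroke at J3
b2 stroke at R1
b3 stroke at J1
b4 stroke at J1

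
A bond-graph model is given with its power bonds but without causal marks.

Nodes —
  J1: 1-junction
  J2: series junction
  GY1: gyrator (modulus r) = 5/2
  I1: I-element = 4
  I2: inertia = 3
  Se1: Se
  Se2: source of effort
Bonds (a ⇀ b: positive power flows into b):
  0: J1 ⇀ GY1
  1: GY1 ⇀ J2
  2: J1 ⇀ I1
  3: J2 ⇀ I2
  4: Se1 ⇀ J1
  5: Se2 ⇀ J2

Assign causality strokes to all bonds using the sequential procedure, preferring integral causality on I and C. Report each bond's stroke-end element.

bond 0 |J1
bond 1 |J2
bond 2 |I1
bond 3 |I2
bond 4 |J1
bond 5 |J2

β4 stroke→J1  (Se1 fixes effort; stroke away)
β5 stroke→J2  (source Se2 imposes e)
β2 stroke→I1  (I1: I, integral causality)
β0 stroke→J1  (J1: bond 2 brought flow, rest push out)
β1 stroke→J2  (through GY1, causality inverts; strokes same side of GY1)
β3 stroke→I2  (J2: last free bond brings flow in)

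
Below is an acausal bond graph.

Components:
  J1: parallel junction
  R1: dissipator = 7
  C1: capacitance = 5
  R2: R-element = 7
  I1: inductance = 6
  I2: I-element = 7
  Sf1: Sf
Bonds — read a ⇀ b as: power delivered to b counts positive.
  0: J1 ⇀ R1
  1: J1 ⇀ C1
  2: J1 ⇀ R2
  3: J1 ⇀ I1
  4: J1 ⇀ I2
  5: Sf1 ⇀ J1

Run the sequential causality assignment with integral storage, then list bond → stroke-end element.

β5 |Sf1  (Sf1 (Sf) sets flow on bond)
β1 |J1  (C1: C, integral causality)
β0 |R1  (J1: bond 1 brought effort, rest push out)
β2 |R2  (common-e at J1 fixed by 1)
β3 |I1  (common-e at J1 fixed by 1)
β4 |I2  (0-jn J1 has e-setter on 1)

#0 →R1
#1 →J1
#2 →R2
#3 →I1
#4 →I2
#5 →Sf1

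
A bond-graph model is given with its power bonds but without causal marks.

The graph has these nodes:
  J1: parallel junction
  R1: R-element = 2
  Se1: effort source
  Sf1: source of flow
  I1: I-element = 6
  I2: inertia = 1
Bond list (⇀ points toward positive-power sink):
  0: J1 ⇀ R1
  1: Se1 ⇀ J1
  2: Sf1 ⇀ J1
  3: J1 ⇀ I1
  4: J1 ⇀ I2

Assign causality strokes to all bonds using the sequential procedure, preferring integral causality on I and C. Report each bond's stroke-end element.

bond 0 stroke→R1
bond 1 stroke→J1
bond 2 stroke→Sf1
bond 3 stroke→I1
bond 4 stroke→I2

bond 1 |J1  (Se1 (Se) sets effort on bond)
bond 2 |Sf1  (source Sf1 imposes f)
bond 0 |R1  (J1: bond 1 brought effort, rest push out)
bond 3 |I1  (J1: bond 1 brought effort, rest push out)
bond 4 |I2  (J1: bond 1 brought effort, rest push out)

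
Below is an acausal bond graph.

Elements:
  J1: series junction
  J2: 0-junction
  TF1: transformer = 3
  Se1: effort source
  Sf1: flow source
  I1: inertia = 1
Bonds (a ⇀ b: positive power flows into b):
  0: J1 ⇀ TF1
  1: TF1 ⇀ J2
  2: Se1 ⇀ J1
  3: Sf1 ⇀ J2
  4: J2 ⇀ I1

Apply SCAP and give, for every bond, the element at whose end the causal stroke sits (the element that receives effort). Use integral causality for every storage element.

bond 0 |TF1
bond 1 |J2
bond 2 |J1
bond 3 |Sf1
bond 4 |I1

b2 |J1  (Se1 (Se) sets effort on bond)
b3 |Sf1  (source Sf1 imposes f)
b0 |TF1  (closing 1-jn rule on J1)
b1 |J2  (TF1 one-in-one-out from 0)
b4 |I1  (0-jn J2 has e-setter on 1)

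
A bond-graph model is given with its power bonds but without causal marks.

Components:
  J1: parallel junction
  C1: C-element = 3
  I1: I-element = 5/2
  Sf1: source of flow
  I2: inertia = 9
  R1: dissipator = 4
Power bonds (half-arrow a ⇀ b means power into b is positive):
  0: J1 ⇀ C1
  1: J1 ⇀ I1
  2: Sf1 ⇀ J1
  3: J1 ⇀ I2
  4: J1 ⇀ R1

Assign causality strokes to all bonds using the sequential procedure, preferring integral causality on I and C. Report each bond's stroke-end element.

b2 stroke at Sf1  (Sf1: flow source, stroke at near end)
b0 stroke at J1  (prefer integral on C1)
b1 stroke at I1  (J1 effort already set via bond 0)
b3 stroke at I2  (J1 effort already set via bond 0)
b4 stroke at R1  (common-e at J1 fixed by 0)

bond 0 stroke→J1
bond 1 stroke→I1
bond 2 stroke→Sf1
bond 3 stroke→I2
bond 4 stroke→R1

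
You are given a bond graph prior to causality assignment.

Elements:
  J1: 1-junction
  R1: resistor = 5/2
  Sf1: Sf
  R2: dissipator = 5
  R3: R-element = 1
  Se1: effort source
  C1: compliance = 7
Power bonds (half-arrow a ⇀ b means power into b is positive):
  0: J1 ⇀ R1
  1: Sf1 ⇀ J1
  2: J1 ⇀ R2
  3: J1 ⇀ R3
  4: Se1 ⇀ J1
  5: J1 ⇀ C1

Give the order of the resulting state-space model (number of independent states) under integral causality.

bond 1 stroke at Sf1  (Sf1 (Sf) sets flow on bond)
bond 4 stroke at J1  (Se1 (Se) sets effort on bond)
bond 0 stroke at J1  (common-f at J1 fixed by 1)
bond 2 stroke at J1  (J1: bond 1 brought flow, rest push out)
bond 3 stroke at J1  (common-f at J1 fixed by 1)
bond 5 stroke at J1  (common-f at J1 fixed by 1)

1  (C1 all integral)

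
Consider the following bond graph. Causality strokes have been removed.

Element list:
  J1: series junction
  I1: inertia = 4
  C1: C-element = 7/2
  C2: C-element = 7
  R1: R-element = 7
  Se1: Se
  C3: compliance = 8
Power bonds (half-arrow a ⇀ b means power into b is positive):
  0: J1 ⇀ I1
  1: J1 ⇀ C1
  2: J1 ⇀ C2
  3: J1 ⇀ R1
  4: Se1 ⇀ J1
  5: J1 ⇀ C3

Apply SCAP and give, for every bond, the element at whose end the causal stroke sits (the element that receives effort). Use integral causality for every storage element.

β0 →I1
β1 →J1
β2 →J1
β3 →J1
β4 →J1
β5 →J1

bond 4 stroke→J1  (Se1 fixes effort; stroke away)
bond 0 stroke→I1  (I1 integral (f out))
bond 1 stroke→J1  (1-jn J1 has f-setter on 0)
bond 2 stroke→J1  (J1: bond 0 brought flow, rest push out)
bond 3 stroke→J1  (J1 flow already set via bond 0)
bond 5 stroke→J1  (J1 flow already set via bond 0)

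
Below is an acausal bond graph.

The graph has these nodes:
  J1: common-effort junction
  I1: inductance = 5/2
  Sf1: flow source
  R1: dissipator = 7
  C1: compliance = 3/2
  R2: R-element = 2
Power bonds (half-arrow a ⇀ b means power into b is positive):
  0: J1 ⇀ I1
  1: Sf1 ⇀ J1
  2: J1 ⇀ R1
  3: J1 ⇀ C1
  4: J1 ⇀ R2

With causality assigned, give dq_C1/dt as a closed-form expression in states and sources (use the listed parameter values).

dq_C1/dt = F_Sf1 - 2*p_I1/5 - 3*q_C1/7

b1 stroke at Sf1  (Sf1 fixes flow; stroke at Sf1)
b0 stroke at I1  (I1 outputs flow p/I1)
b3 stroke at J1  (C1 outputs effort q/C1)
b2 stroke at R1  (0-jn J1 has e-setter on 3)
b4 stroke at R2  (common-e at J1 fixed by 3)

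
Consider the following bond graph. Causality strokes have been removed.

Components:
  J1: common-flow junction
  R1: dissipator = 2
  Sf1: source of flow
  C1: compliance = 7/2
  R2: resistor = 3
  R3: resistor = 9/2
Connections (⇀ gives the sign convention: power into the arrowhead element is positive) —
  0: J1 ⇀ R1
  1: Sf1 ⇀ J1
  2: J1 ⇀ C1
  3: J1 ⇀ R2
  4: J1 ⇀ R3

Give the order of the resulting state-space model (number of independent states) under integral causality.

1  (C1 all integral)

b1 stroke→Sf1  (source Sf1 imposes f)
b0 stroke→J1  (common-f at J1 fixed by 1)
b2 stroke→J1  (J1 flow already set via bond 1)
b3 stroke→J1  (common-f at J1 fixed by 1)
b4 stroke→J1  (J1: bond 1 brought flow, rest push out)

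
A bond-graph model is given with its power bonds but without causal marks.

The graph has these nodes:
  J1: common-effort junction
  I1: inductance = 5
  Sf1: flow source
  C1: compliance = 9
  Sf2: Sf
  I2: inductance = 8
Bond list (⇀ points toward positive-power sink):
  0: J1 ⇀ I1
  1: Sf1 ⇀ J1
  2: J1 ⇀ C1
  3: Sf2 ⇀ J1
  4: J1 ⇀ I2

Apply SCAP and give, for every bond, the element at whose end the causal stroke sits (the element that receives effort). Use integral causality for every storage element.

#0 |I1
#1 |Sf1
#2 |J1
#3 |Sf2
#4 |I2

#1 →Sf1  (Sf1 (Sf) sets flow on bond)
#3 →Sf2  (source Sf2 imposes f)
#0 →I1  (I1 outputs flow p/I1)
#2 →J1  (C1 outputs effort q/C1)
#4 →I2  (common-e at J1 fixed by 2)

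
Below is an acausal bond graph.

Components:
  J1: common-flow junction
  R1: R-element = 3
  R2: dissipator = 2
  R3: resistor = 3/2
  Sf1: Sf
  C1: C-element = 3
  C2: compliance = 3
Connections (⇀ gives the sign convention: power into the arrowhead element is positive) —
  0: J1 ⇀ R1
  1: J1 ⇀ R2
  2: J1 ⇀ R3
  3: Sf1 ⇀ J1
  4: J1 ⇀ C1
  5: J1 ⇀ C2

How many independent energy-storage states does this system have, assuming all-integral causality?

#3 stroke at Sf1  (Sf1 fixes flow; stroke at Sf1)
#0 stroke at J1  (common-f at J1 fixed by 3)
#1 stroke at J1  (common-f at J1 fixed by 3)
#2 stroke at J1  (J1: bond 3 brought flow, rest push out)
#4 stroke at J1  (common-f at J1 fixed by 3)
#5 stroke at J1  (common-f at J1 fixed by 3)

2  (C1, C2 all integral)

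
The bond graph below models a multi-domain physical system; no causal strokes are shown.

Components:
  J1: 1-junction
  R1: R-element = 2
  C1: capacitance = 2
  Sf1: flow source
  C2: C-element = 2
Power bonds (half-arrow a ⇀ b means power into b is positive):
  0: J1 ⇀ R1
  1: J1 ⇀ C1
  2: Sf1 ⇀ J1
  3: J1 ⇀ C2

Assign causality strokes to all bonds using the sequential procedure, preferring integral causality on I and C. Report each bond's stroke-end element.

bond 2 →Sf1  (source Sf1 imposes f)
bond 0 →J1  (1-jn J1 has f-setter on 2)
bond 1 →J1  (J1: bond 2 brought flow, rest push out)
bond 3 →J1  (J1: bond 2 brought flow, rest push out)

β0 stroke at J1
β1 stroke at J1
β2 stroke at Sf1
β3 stroke at J1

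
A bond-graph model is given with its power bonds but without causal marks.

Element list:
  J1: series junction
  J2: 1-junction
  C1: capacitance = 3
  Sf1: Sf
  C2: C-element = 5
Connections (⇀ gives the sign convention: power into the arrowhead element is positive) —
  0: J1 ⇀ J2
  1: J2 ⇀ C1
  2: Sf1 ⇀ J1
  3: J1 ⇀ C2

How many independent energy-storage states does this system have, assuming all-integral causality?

b2 →Sf1  (source Sf1 imposes f)
b0 →J1  (J1 flow already set via bond 2)
b3 →J1  (J1: bond 2 brought flow, rest push out)
b1 →J2  (J2: bond 0 brought flow, rest push out)

2  (C1, C2 all integral)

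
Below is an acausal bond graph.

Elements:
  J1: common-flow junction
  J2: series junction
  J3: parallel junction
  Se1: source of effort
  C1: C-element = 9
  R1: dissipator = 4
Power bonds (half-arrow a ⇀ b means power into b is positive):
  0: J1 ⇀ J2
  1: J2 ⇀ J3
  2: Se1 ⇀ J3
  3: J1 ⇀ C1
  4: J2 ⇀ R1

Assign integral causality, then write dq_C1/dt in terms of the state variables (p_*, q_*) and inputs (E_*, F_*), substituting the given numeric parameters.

β2 stroke→J3  (Se1 fixes effort; stroke away)
β1 stroke→J2  (0-jn J3 has e-setter on 2)
β3 stroke→J1  (C1: C, integral causality)
β0 stroke→J2  (closing 1-jn rule on J1)
β4 stroke→R1  (J2: last free bond brings flow in)

dq_C1/dt = -E_Se1/4 - q_C1/36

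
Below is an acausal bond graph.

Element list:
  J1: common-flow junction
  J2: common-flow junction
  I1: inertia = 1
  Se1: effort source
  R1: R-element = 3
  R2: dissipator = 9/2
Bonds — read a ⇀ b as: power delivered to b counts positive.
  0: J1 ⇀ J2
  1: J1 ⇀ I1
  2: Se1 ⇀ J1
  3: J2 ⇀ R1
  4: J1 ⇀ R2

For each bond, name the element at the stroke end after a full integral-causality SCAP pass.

b0 stroke at J1
b1 stroke at I1
b2 stroke at J1
b3 stroke at J2
b4 stroke at J1

b2 stroke at J1  (Se1 fixes effort; stroke away)
b1 stroke at I1  (prefer integral on I1)
b0 stroke at J1  (1-jn J1 has f-setter on 1)
b4 stroke at J1  (J1: bond 1 brought flow, rest push out)
b3 stroke at J2  (J2: bond 0 brought flow, rest push out)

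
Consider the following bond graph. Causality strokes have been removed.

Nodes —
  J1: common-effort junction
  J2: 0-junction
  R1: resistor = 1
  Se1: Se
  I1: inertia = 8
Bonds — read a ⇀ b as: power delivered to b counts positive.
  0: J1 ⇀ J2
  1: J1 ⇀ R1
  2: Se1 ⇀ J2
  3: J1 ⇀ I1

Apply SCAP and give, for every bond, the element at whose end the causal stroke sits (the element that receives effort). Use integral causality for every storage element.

bond 0 stroke at J1
bond 1 stroke at R1
bond 2 stroke at J2
bond 3 stroke at I1

b2 →J2  (source Se1 imposes e)
b0 →J1  (common-e at J2 fixed by 2)
b1 →R1  (J1 effort already set via bond 0)
b3 →I1  (common-e at J1 fixed by 0)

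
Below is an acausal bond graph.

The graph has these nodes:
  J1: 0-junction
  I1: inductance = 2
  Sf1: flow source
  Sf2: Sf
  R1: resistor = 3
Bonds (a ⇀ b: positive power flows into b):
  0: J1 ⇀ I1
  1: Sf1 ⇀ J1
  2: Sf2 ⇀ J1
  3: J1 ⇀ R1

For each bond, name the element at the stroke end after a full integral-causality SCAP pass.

β0 |I1
β1 |Sf1
β2 |Sf2
β3 |J1

bond 1 →Sf1  (Sf1 (Sf) sets flow on bond)
bond 2 →Sf2  (Sf2: flow source, stroke at near end)
bond 0 →I1  (I1 integral (f out))
bond 3 →J1  (closing 0-jn rule on J1)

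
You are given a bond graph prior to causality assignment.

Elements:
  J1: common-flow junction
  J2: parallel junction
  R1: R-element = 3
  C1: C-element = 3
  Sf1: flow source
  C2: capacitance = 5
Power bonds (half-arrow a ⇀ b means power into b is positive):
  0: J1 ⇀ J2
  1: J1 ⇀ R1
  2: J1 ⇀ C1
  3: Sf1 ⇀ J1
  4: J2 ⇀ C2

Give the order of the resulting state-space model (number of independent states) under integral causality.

b3 |Sf1  (source Sf1 imposes f)
b0 |J1  (common-f at J1 fixed by 3)
b1 |J1  (common-f at J1 fixed by 3)
b2 |J1  (J1 flow already set via bond 3)
b4 |J2  (J2 needs exactly one e-in)

2  (C1, C2 all integral)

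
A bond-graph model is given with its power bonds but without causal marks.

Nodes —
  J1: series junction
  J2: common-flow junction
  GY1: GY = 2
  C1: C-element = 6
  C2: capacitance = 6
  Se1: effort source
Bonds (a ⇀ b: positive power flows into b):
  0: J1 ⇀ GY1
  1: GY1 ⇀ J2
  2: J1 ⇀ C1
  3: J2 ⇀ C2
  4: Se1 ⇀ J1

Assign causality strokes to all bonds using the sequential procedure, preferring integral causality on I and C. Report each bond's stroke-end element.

bond 0 →GY1
bond 1 →GY1
bond 2 →J1
bond 3 →J2
bond 4 →J1

bond 4 |J1  (Se1 (Se) sets effort on bond)
bond 2 |J1  (C1 integral (e out))
bond 0 |GY1  (only one flow-in slot at J1)
bond 1 |GY1  (GY1: gyrator matches bond 0)
bond 3 |J2  (common-f at J2 fixed by 1)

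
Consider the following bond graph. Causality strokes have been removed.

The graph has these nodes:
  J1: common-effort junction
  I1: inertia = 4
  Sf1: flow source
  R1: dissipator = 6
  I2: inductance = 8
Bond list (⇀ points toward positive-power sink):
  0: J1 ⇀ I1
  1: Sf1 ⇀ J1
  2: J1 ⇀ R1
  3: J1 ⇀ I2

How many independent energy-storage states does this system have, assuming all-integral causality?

bond 1 →Sf1  (Sf1 fixes flow; stroke at Sf1)
bond 0 →I1  (I1 outputs flow p/I1)
bond 3 →I2  (I2: I, integral causality)
bond 2 →J1  (closing 0-jn rule on J1)

2  (I1, I2 all integral)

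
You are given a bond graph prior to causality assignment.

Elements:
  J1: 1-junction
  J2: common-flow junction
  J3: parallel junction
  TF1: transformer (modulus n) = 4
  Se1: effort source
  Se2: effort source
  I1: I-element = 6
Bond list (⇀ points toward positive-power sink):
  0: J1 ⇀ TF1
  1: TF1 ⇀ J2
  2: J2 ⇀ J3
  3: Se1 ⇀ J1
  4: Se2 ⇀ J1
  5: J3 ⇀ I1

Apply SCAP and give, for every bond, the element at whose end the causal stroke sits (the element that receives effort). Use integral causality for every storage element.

bond 0 stroke→TF1
bond 1 stroke→J2
bond 2 stroke→J3
bond 3 stroke→J1
bond 4 stroke→J1
bond 5 stroke→I1

bond 3 |J1  (source Se1 imposes e)
bond 4 |J1  (source Se2 imposes e)
bond 0 |TF1  (J1 needs exactly one f-in)
bond 1 |J2  (TF1: transformer flips bond 0)
bond 2 |J3  (only one flow-in slot at J2)
bond 5 |I1  (0-jn J3 has e-setter on 2)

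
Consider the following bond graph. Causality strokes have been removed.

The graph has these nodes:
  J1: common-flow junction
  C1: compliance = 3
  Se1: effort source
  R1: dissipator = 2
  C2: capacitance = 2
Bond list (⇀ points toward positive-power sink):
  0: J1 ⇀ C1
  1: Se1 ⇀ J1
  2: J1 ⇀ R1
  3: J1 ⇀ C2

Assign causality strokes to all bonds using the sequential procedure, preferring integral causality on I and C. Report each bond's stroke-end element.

#1 →J1  (Se1 fixes effort; stroke away)
#0 →J1  (prefer integral on C1)
#3 →J1  (C2 integral (e out))
#2 →R1  (J1 needs exactly one f-in)

bond 0 stroke→J1
bond 1 stroke→J1
bond 2 stroke→R1
bond 3 stroke→J1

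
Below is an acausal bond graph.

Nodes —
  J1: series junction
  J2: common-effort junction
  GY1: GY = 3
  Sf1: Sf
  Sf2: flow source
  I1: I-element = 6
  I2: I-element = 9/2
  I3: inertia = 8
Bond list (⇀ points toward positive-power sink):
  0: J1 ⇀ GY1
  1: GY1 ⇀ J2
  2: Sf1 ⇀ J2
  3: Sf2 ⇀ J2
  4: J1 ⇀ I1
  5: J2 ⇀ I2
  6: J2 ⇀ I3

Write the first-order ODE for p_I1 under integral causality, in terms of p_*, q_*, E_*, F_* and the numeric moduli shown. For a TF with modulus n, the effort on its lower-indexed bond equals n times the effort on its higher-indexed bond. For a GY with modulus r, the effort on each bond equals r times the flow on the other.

dp_I1/dt = 3*F_Sf1 + 3*F_Sf2 - 2*p_I2/3 - 3*p_I3/8

β2 →Sf1  (Sf1 fixes flow; stroke at Sf1)
β3 →Sf2  (Sf2: flow source, stroke at near end)
β4 →I1  (I1 integral (f out))
β0 →J1  (J1 flow already set via bond 4)
β1 →J2  (GY1 both-in/both-out from 0)
β5 →I2  (0-jn J2 has e-setter on 1)
β6 →I3  (0-jn J2 has e-setter on 1)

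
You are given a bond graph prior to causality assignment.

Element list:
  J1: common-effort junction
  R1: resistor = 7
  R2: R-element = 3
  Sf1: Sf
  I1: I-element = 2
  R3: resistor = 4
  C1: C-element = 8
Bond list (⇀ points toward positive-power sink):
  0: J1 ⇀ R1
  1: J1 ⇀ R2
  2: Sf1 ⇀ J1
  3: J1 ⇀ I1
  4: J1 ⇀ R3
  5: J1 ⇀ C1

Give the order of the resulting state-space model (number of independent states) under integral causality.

b2 →Sf1  (source Sf1 imposes f)
b3 →I1  (I1 integral (f out))
b5 →J1  (C1 outputs effort q/C1)
b0 →R1  (0-jn J1 has e-setter on 5)
b1 →R2  (J1 effort already set via bond 5)
b4 →R3  (common-e at J1 fixed by 5)

2  (C1, I1 all integral)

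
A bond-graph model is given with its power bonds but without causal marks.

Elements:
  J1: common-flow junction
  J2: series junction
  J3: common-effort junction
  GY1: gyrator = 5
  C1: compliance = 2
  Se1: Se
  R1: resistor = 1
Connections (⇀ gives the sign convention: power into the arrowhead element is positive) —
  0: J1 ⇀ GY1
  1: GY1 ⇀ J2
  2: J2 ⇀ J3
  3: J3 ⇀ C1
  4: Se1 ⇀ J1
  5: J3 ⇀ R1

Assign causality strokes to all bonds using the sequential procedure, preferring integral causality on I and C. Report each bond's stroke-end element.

β0 stroke at GY1
β1 stroke at GY1
β2 stroke at J2
β3 stroke at J3
β4 stroke at J1
β5 stroke at R1

bond 4 →J1  (Se1 fixes effort; stroke away)
bond 0 →GY1  (J1: last free bond brings flow in)
bond 1 →GY1  (GY1 both-in/both-out from 0)
bond 2 →J2  (J2 flow already set via bond 1)
bond 3 →J3  (prefer integral on C1)
bond 5 →R1  (J3: bond 3 brought effort, rest push out)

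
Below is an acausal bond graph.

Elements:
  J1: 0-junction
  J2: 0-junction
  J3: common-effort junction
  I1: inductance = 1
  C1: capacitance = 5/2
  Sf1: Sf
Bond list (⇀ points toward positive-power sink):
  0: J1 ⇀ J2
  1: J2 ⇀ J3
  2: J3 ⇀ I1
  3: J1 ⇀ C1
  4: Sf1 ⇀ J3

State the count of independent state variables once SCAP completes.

2  (C1, I1 all integral)

bond 4 |Sf1  (Sf1 (Sf) sets flow on bond)
bond 2 |I1  (I1 integral (f out))
bond 1 |J3  (only one effort-in slot at J3)
bond 0 |J2  (J2: last free bond brings effort in)
bond 3 |J1  (closing 0-jn rule on J1)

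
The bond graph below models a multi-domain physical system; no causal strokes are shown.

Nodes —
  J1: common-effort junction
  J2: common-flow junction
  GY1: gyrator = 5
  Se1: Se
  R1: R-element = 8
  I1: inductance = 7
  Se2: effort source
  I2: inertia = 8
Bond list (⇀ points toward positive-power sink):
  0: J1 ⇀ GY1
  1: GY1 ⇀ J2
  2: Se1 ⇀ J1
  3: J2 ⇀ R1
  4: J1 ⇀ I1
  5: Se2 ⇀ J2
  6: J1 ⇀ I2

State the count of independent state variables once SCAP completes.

β2 →J1  (source Se1 imposes e)
β5 →J2  (source Se2 imposes e)
β0 →GY1  (J1: bond 2 brought effort, rest push out)
β4 →I1  (common-e at J1 fixed by 2)
β6 →I2  (common-e at J1 fixed by 2)
β1 →GY1  (GY1: gyrator matches bond 0)
β3 →J2  (1-jn J2 has f-setter on 1)

2  (I1, I2 all integral)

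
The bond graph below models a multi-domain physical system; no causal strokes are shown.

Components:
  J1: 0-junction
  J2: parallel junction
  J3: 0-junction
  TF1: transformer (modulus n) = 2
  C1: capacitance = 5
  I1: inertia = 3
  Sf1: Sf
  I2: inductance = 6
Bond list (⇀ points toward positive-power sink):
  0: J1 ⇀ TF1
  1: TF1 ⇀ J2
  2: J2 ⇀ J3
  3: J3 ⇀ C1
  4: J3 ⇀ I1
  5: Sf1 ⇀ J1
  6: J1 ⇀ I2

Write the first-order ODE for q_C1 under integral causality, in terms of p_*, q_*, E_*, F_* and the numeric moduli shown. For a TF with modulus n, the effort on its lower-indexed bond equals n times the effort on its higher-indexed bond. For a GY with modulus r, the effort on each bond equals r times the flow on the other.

#5 stroke at Sf1  (source Sf1 imposes f)
#3 stroke at J3  (C1 outputs effort q/C1)
#2 stroke at J2  (common-e at J3 fixed by 3)
#4 stroke at I1  (J3: bond 3 brought effort, rest push out)
#1 stroke at TF1  (common-e at J2 fixed by 2)
#0 stroke at J1  (TF1: transformer flips bond 1)
#6 stroke at I2  (J1: bond 0 brought effort, rest push out)

dq_C1/dt = 2*F_Sf1 - p_I1/3 - p_I2/3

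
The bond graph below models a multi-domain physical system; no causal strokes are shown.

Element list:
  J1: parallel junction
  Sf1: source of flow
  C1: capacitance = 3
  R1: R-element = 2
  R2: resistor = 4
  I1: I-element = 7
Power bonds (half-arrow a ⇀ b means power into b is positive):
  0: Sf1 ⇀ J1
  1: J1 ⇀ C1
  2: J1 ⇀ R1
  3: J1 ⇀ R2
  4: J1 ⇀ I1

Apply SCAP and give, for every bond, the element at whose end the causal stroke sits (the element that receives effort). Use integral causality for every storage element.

bond 0 stroke at Sf1  (Sf1 fixes flow; stroke at Sf1)
bond 1 stroke at J1  (C1: C, integral causality)
bond 2 stroke at R1  (common-e at J1 fixed by 1)
bond 3 stroke at R2  (J1: bond 1 brought effort, rest push out)
bond 4 stroke at I1  (common-e at J1 fixed by 1)

bond 0 →Sf1
bond 1 →J1
bond 2 →R1
bond 3 →R2
bond 4 →I1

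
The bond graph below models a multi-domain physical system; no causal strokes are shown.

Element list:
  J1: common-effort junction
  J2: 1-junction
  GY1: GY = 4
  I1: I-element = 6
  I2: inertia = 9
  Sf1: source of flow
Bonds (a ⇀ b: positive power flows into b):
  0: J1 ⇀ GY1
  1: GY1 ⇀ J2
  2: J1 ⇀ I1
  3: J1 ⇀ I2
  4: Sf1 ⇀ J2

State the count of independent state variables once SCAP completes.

b4 stroke→Sf1  (Sf1 (Sf) sets flow on bond)
b1 stroke→J2  (1-jn J2 has f-setter on 4)
b0 stroke→J1  (GY1: gyrator matches bond 1)
b2 stroke→I1  (J1 effort already set via bond 0)
b3 stroke→I2  (common-e at J1 fixed by 0)

2  (I1, I2 all integral)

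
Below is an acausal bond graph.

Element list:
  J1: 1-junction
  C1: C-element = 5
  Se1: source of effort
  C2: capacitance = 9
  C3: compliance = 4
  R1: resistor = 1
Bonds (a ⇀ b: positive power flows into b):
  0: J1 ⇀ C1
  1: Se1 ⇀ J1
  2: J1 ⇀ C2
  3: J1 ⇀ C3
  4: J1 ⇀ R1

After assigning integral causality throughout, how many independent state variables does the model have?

3  (C1, C2, C3 all integral)

#1 stroke→J1  (source Se1 imposes e)
#0 stroke→J1  (prefer integral on C1)
#2 stroke→J1  (C2 integral (e out))
#3 stroke→J1  (C3: C, integral causality)
#4 stroke→R1  (only one flow-in slot at J1)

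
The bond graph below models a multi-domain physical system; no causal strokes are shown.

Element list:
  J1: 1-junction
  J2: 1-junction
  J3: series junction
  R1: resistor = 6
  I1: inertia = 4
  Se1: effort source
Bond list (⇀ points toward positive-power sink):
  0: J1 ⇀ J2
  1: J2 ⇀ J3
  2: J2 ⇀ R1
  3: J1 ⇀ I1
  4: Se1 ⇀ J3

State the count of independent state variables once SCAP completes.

1  (I1 all integral)

b4 →J3  (source Se1 imposes e)
b1 →J2  (closing 1-jn rule on J3)
b3 →I1  (I1: I, integral causality)
b0 →J1  (J1 flow already set via bond 3)
b2 →J2  (J2 flow already set via bond 0)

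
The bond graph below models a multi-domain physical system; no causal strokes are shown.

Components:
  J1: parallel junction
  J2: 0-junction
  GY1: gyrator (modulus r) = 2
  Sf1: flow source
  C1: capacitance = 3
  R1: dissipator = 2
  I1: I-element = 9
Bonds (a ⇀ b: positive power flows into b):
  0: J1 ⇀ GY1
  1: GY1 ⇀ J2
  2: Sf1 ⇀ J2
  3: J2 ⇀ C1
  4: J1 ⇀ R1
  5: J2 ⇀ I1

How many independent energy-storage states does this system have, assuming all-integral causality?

2  (C1, I1 all integral)

#2 |Sf1  (Sf1: flow source, stroke at near end)
#3 |J2  (C1: C, integral causality)
#1 |GY1  (0-jn J2 has e-setter on 3)
#5 |I1  (0-jn J2 has e-setter on 3)
#0 |GY1  (through GY1, causality inverts; strokes same side of GY1)
#4 |J1  (J1 needs exactly one e-in)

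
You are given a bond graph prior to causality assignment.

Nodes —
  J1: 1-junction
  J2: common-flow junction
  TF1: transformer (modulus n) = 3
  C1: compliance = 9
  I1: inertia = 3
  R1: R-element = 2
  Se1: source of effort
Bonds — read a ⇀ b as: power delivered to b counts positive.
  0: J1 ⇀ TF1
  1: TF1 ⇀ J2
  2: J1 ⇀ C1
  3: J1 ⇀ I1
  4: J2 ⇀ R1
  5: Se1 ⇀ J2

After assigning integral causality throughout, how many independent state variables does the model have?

2  (C1, I1 all integral)

bond 5 stroke→J2  (source Se1 imposes e)
bond 2 stroke→J1  (prefer integral on C1)
bond 3 stroke→I1  (I1 integral (f out))
bond 0 stroke→J1  (J1: bond 3 brought flow, rest push out)
bond 1 stroke→TF1  (TF1: transformer flips bond 0)
bond 4 stroke→J2  (J2: bond 1 brought flow, rest push out)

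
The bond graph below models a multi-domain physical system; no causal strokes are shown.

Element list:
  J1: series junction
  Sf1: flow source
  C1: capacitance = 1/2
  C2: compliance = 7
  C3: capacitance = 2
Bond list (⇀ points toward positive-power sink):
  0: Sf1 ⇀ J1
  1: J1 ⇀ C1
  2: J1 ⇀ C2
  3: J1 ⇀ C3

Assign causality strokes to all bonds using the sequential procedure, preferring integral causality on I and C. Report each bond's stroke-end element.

β0 →Sf1  (source Sf1 imposes f)
β1 →J1  (common-f at J1 fixed by 0)
β2 →J1  (J1: bond 0 brought flow, rest push out)
β3 →J1  (J1 flow already set via bond 0)

bond 0 →Sf1
bond 1 →J1
bond 2 →J1
bond 3 →J1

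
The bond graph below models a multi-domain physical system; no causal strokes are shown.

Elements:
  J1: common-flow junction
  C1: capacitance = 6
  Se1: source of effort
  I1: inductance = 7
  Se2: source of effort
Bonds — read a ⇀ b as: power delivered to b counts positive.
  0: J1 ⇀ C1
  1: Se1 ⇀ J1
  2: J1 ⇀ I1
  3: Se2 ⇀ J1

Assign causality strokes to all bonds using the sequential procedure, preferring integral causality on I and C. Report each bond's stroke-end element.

β1 stroke at J1  (Se1 (Se) sets effort on bond)
β3 stroke at J1  (Se2 (Se) sets effort on bond)
β0 stroke at J1  (C1: C, integral causality)
β2 stroke at I1  (closing 1-jn rule on J1)

#0 |J1
#1 |J1
#2 |I1
#3 |J1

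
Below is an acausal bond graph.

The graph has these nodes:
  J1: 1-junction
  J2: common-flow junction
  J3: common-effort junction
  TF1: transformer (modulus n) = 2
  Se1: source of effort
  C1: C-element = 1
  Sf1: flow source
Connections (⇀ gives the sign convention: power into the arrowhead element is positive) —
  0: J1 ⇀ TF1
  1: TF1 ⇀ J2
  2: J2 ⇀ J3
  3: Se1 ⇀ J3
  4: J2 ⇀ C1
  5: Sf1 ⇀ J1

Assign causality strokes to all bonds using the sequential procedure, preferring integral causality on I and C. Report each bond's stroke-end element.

b0 stroke at J1
b1 stroke at TF1
b2 stroke at J2
b3 stroke at J3
b4 stroke at J2
b5 stroke at Sf1

bond 3 stroke at J3  (source Se1 imposes e)
bond 5 stroke at Sf1  (source Sf1 imposes f)
bond 0 stroke at J1  (J1 flow already set via bond 5)
bond 2 stroke at J2  (J3 effort already set via bond 3)
bond 1 stroke at TF1  (TF1 one-in-one-out from 0)
bond 4 stroke at J2  (1-jn J2 has f-setter on 1)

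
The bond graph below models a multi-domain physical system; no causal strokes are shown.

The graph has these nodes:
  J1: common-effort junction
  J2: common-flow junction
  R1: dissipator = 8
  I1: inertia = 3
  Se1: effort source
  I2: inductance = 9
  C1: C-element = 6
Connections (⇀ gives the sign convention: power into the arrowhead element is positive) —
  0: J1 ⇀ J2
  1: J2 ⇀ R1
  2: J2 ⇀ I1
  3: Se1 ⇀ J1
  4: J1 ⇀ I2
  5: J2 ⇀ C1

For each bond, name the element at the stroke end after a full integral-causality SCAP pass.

#0 stroke→J2
#1 stroke→J2
#2 stroke→I1
#3 stroke→J1
#4 stroke→I2
#5 stroke→J2

b3 →J1  (Se1: effort source, stroke at far end)
b0 →J2  (J1 effort already set via bond 3)
b4 →I2  (J1: bond 3 brought effort, rest push out)
b2 →I1  (I1 outputs flow p/I1)
b1 →J2  (common-f at J2 fixed by 2)
b5 →J2  (1-jn J2 has f-setter on 2)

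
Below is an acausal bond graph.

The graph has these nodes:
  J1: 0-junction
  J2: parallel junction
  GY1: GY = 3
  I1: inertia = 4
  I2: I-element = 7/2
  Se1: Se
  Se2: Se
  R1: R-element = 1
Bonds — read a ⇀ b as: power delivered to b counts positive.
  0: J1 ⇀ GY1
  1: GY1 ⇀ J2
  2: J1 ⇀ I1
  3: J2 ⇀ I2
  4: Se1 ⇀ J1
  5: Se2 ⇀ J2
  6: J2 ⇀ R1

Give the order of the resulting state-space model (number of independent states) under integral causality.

2  (I1, I2 all integral)

bond 4 stroke at J1  (source Se1 imposes e)
bond 5 stroke at J2  (Se2 fixes effort; stroke away)
bond 0 stroke at GY1  (common-e at J1 fixed by 4)
bond 2 stroke at I1  (0-jn J1 has e-setter on 4)
bond 1 stroke at GY1  (J2 effort already set via bond 5)
bond 3 stroke at I2  (J2 effort already set via bond 5)
bond 6 stroke at R1  (0-jn J2 has e-setter on 5)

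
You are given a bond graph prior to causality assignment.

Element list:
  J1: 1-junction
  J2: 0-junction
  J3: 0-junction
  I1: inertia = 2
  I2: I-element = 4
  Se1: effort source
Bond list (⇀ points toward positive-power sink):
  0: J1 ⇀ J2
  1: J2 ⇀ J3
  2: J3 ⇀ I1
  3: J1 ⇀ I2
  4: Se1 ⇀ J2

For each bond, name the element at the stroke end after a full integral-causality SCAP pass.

b4 →J2  (Se1 fixes effort; stroke away)
b0 →J1  (0-jn J2 has e-setter on 4)
b1 →J3  (common-e at J2 fixed by 4)
b2 →I1  (J3 effort already set via bond 1)
b3 →I2  (only one flow-in slot at J1)

#0 stroke at J1
#1 stroke at J3
#2 stroke at I1
#3 stroke at I2
#4 stroke at J2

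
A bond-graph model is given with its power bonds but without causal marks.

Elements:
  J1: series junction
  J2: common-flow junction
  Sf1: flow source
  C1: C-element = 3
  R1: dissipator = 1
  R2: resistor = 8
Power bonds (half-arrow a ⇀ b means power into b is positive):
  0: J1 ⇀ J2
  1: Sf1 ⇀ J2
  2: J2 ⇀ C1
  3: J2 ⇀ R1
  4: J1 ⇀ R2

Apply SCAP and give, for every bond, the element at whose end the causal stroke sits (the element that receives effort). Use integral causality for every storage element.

bond 1 stroke at Sf1  (source Sf1 imposes f)
bond 0 stroke at J2  (J2 flow already set via bond 1)
bond 2 stroke at J2  (common-f at J2 fixed by 1)
bond 3 stroke at J2  (J2: bond 1 brought flow, rest push out)
bond 4 stroke at J1  (J1 flow already set via bond 0)

β0 stroke→J2
β1 stroke→Sf1
β2 stroke→J2
β3 stroke→J2
β4 stroke→J1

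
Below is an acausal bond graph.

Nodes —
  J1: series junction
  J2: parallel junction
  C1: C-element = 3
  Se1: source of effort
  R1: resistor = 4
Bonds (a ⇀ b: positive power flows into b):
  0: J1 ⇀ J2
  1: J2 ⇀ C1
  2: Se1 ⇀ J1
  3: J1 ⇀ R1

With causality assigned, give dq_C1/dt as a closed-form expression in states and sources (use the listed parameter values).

#2 →J1  (Se1: effort source, stroke at far end)
#1 →J2  (C1 outputs effort q/C1)
#0 →J1  (0-jn J2 has e-setter on 1)
#3 →R1  (J1 needs exactly one f-in)

dq_C1/dt = E_Se1/4 - q_C1/12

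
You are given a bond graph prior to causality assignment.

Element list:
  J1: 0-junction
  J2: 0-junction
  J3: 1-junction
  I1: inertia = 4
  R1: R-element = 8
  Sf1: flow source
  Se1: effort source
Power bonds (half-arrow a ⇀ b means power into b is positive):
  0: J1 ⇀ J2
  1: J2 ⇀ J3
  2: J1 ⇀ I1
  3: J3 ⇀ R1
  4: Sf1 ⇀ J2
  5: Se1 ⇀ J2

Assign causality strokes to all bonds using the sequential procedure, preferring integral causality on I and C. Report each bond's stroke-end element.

β0 →J1
β1 →J3
β2 →I1
β3 →R1
β4 →Sf1
β5 →J2

bond 4 stroke at Sf1  (Sf1 (Sf) sets flow on bond)
bond 5 stroke at J2  (Se1 (Se) sets effort on bond)
bond 0 stroke at J1  (0-jn J2 has e-setter on 5)
bond 1 stroke at J3  (0-jn J2 has e-setter on 5)
bond 3 stroke at R1  (only one flow-in slot at J3)
bond 2 stroke at I1  (common-e at J1 fixed by 0)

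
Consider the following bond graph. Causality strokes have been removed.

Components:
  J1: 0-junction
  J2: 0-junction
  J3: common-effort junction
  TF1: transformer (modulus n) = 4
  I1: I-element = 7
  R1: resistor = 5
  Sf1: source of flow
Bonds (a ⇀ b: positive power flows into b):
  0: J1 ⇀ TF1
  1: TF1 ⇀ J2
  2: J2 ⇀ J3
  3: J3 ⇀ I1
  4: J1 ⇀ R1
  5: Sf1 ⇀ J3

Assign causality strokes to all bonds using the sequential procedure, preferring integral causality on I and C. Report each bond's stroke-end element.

bond 5 stroke→Sf1  (Sf1: flow source, stroke at near end)
bond 3 stroke→I1  (I1 outputs flow p/I1)
bond 2 stroke→J3  (only one effort-in slot at J3)
bond 1 stroke→J2  (only one effort-in slot at J2)
bond 0 stroke→TF1  (through TF1, causality passes straight; one stroke at TF1)
bond 4 stroke→J1  (closing 0-jn rule on J1)

β0 stroke at TF1
β1 stroke at J2
β2 stroke at J3
β3 stroke at I1
β4 stroke at J1
β5 stroke at Sf1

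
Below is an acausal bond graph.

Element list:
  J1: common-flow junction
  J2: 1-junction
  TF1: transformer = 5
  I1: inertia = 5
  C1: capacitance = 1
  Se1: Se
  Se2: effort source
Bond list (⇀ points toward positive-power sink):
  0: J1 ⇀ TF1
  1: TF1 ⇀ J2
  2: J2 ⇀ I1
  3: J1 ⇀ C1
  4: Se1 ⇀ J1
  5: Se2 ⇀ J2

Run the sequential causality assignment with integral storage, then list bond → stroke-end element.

β0 stroke at TF1
β1 stroke at J2
β2 stroke at I1
β3 stroke at J1
β4 stroke at J1
β5 stroke at J2

#4 stroke→J1  (Se1: effort source, stroke at far end)
#5 stroke→J2  (Se2: effort source, stroke at far end)
#2 stroke→I1  (I1 integral (f out))
#1 stroke→J2  (J2: bond 2 brought flow, rest push out)
#0 stroke→TF1  (TF1 one-in-one-out from 1)
#3 stroke→J1  (J1: bond 0 brought flow, rest push out)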